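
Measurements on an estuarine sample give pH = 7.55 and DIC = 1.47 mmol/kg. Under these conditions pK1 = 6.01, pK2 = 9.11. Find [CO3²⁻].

α₂ = 1 / (1 + [H⁺]/K2 + [H⁺]²/(K1K2)) = 1 / (1 + 10^+1.56 + 10^+0.02)
   = 1 / (1 + 36.308 + 1.0471) = 1/38.355 = 0.02607
[CO3²⁻] = α₂ × DIC = 0.02607 × 1.47 = 0.0383 mmol/kg

[CO3²⁻] = 0.0383 mmol/kg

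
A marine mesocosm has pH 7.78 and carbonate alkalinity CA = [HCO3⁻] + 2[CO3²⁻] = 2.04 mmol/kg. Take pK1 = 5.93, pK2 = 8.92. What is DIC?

CA = [HCO3⁻] + 2[CO3²⁻] = (α₁ + 2α₂)·DIC
At pH 7.78: [H⁺]/K1 = 10^-1.85 = 0.014125, K2/[H⁺] = 10^-1.14 = 0.072444
α₁ = 1/(1 + 0.014125 + 0.072444) = 1/1.0866 = 0.9203; α₂ = α₁·K2/[H⁺] = 0.06667
α₁ + 2α₂ = 1.0537
DIC = CA / (α₁ + 2α₂) = 2.04 / 1.0537 = 1.94 mmol/kg

DIC = 1.94 mmol/kg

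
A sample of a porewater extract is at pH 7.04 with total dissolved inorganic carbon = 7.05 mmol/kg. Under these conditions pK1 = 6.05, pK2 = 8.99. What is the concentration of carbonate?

α₂ = 1 / (1 + [H⁺]/K2 + [H⁺]²/(K1K2)) = 1 / (1 + 10^+1.95 + 10^+0.96)
   = 1 / (1 + 89.125 + 9.1201) = 1/99.245 = 0.01008
[CO3²⁻] = α₂ × DIC = 0.01008 × 7.05 = 0.0710 mmol/kg

[CO3²⁻] = 0.0710 mmol/kg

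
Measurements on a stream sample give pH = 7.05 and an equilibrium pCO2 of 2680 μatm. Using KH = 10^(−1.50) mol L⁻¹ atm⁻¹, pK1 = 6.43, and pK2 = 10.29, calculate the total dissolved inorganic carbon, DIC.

DIC = 0.438 mmol/L

[CO2*] = KH · pCO2 = 10^(−1.50) × 2680×10^-6 = 8.475×10^-5 mol/L
α₀ = 1/(1 + K1/[H⁺] + K1K2/[H⁺]²) = 1/(1 + 10^+0.62 + 10^-2.62) = 0.1934
DIC = [CO2*]/α₀ = 8.475×10^-5 / 0.1934 = 0.438 mmol/L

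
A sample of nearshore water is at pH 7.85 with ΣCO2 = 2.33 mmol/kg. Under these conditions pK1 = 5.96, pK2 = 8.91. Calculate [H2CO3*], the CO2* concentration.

α₀ = 1 / (1 + K1/[H⁺] + K1K2/[H⁺]²) = 1 / (1 + 10^+1.89 + 10^+0.83)
   = 1 / (1 + 77.625 + 6.7608) = 1/85.386 = 0.01171
[CO2*] = α₀ × DIC = 0.01171 × 2.33 = 0.0273 mmol/kg

[CO2*] = 0.0273 mmol/kg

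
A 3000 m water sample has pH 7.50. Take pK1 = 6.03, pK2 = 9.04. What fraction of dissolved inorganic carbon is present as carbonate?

α₂ = 1 / (1 + [H⁺]/K2 + [H⁺]²/(K1K2)) = 1 / (1 + 10^+1.54 + 10^+0.07)
   = 1 / (1 + 34.674 + 1.1749) = 1/36.849 = 0.02714

α₂ = 0.0271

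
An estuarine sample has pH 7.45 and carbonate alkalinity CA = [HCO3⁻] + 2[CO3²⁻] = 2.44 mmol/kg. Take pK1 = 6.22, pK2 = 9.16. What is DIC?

DIC = 2.53 mmol/kg

CA = [HCO3⁻] + 2[CO3²⁻] = (α₁ + 2α₂)·DIC
At pH 7.45: [H⁺]/K1 = 10^-1.23 = 0.058884, K2/[H⁺] = 10^-1.71 = 0.019498
α₁ = 1/(1 + 0.058884 + 0.019498) = 1/1.0784 = 0.9273; α₂ = α₁·K2/[H⁺] = 0.01808
α₁ + 2α₂ = 0.9635
DIC = CA / (α₁ + 2α₂) = 2.44 / 0.9635 = 2.53 mmol/kg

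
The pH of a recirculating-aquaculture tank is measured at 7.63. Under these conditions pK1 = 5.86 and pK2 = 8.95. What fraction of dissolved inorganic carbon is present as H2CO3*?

α₀ = 1 / (1 + K1/[H⁺] + K1K2/[H⁺]²) = 1 / (1 + 10^+1.77 + 10^+0.45)
   = 1 / (1 + 58.884 + 2.8184) = 1/62.703 = 0.01595

α₀ = 0.0159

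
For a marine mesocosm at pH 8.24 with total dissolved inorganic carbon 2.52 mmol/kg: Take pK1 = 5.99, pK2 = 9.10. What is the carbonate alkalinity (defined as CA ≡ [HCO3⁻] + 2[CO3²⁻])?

CA = [HCO3⁻] + 2[CO3²⁻] = (α₁ + 2α₂)·DIC
At pH 8.24: [H⁺]/K1 = 10^-2.25 = 0.0056234, K2/[H⁺] = 10^-0.86 = 0.13804
α₁ = 1/(1 + 0.0056234 + 0.13804) = 1/1.1437 = 0.8744; α₂ = α₁·K2/[H⁺] = 0.1207
α₁ + 2α₂ = 1.1158
CA = 1.1158 × 2.52 = 2.81 mmol/kg

CA = 2.81 mmol/kg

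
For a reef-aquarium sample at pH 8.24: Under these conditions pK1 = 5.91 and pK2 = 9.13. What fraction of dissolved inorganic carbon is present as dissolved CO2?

α₀ = 1 / (1 + K1/[H⁺] + K1K2/[H⁺]²) = 1 / (1 + 10^+2.33 + 10^+1.44)
   = 1 / (1 + 213.80 + 27.542) = 1/242.34 = 0.004126

α₀ = 0.00413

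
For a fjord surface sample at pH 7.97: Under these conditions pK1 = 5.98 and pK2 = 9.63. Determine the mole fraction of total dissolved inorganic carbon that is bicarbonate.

α₁ = 0.969

α₁ = 1 / (1 + [H⁺]/K1 + K2/[H⁺]) = 1 / (1 + 10^-1.99 + 10^-1.66)
   = 1 / (1 + 0.010233 + 0.021878) = 1/1.0321 = 0.9689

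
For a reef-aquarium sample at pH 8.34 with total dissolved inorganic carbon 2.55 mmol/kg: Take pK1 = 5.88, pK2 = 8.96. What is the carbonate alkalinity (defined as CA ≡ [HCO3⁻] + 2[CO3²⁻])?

CA = [HCO3⁻] + 2[CO3²⁻] = (α₁ + 2α₂)·DIC
At pH 8.34: [H⁺]/K1 = 10^-2.46 = 0.0034674, K2/[H⁺] = 10^-0.62 = 0.23988
α₁ = 1/(1 + 0.0034674 + 0.23988) = 1/1.2434 = 0.8043; α₂ = α₁·K2/[H⁺] = 0.1929
α₁ + 2α₂ = 1.1901
CA = 1.1901 × 2.55 = 3.03 mmol/kg

CA = 3.03 mmol/kg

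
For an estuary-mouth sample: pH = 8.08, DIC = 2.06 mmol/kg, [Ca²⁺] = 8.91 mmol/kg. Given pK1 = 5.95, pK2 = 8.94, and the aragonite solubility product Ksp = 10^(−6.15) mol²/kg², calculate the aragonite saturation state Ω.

α₂ = 1 / (1 + [H⁺]/K2 + [H⁺]²/(K1K2)) = 1 / (1 + 10^+0.86 + 10^-1.27)
   = 1 / (1 + 7.2444 + 0.053703) = 1/8.2981 = 0.1205
[CO3²⁻] = α₂ × DIC = 0.1205 × 2.06 = 0.2483 mmol/kg
Ksp = 10^(−6.15) = 7.079×10^-7
Ω = [Ca²⁺][CO3²⁻]/Ksp = (8.91×10^-3)(2.483×10^-4) / 7.079×10^-7 = 3.12

Ω = 3.12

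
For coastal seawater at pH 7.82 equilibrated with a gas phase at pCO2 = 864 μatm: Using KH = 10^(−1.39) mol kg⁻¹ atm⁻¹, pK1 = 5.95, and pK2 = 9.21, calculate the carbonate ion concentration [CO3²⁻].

[CO3²⁻] = 0.106 mmol/kg

[CO2*] = KH · pCO2 = 10^(−1.39) × 864×10^-6 = 3.520×10^-5 mol/kg
α₀ = 1/(1 + K1/[H⁺] + K1K2/[H⁺]²) = 1/(1 + 10^+1.87 + 10^+0.48) = 0.01280
DIC = [CO2*]/α₀ = 3.520×10^-5 / 0.01280 = 2.751 mmol/kg
[CO3²⁻] = α₂·DIC; α₂ = 0.03864, so [CO3²⁻] = 0.03864 × 2.751 = 0.106 mmol/kg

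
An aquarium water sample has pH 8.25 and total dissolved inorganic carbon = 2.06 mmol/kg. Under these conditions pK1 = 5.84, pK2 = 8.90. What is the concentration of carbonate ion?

α₂ = 1 / (1 + [H⁺]/K2 + [H⁺]²/(K1K2)) = 1 / (1 + 10^+0.65 + 10^-1.76)
   = 1 / (1 + 4.4668 + 0.017378) = 1/5.4842 = 0.1823
[CO3²⁻] = α₂ × DIC = 0.1823 × 2.06 = 0.376 mmol/kg

[CO3²⁻] = 0.376 mmol/kg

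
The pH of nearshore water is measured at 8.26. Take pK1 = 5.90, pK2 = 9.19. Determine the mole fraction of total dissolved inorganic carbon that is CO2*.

α₀ = 1 / (1 + K1/[H⁺] + K1K2/[H⁺]²) = 1 / (1 + 10^+2.36 + 10^+1.43)
   = 1 / (1 + 229.09 + 26.915) = 1/257.00 = 0.003891

α₀ = 0.00389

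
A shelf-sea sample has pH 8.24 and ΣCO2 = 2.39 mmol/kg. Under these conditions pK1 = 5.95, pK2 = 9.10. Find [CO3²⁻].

α₂ = 1 / (1 + [H⁺]/K2 + [H⁺]²/(K1K2)) = 1 / (1 + 10^+0.86 + 10^-1.43)
   = 1 / (1 + 7.2444 + 0.037154) = 1/8.2815 = 0.1208
[CO3²⁻] = α₂ × DIC = 0.1208 × 2.39 = 0.289 mmol/kg

[CO3²⁻] = 0.289 mmol/kg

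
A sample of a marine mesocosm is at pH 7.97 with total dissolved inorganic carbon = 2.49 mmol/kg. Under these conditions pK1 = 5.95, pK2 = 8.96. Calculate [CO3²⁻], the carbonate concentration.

[CO3²⁻] = 0.229 mmol/kg

α₂ = 1 / (1 + [H⁺]/K2 + [H⁺]²/(K1K2)) = 1 / (1 + 10^+0.99 + 10^-1.03)
   = 1 / (1 + 9.7724 + 0.093325) = 1/10.866 = 0.09203
[CO3²⁻] = α₂ × DIC = 0.09203 × 2.49 = 0.229 mmol/kg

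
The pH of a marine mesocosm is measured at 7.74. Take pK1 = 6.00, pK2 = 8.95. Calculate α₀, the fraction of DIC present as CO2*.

α₀ = 1 / (1 + K1/[H⁺] + K1K2/[H⁺]²) = 1 / (1 + 10^+1.74 + 10^+0.53)
   = 1 / (1 + 54.954 + 3.3884) = 1/59.343 = 0.01685

α₀ = 0.0169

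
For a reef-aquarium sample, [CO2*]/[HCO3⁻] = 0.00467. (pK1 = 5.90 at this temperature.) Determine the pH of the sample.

pH = 8.23

From K1 = [H⁺][HCO3⁻]/[CO2*]:  pH = pK1 − log₁₀([CO2*]/[HCO3⁻])
log₁₀(0.00467) = -2.331
pH = 5.90 − (-2.331) = 8.23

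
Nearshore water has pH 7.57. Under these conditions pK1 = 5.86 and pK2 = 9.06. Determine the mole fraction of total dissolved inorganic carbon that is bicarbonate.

α₁ = 1 / (1 + [H⁺]/K1 + K2/[H⁺]) = 1 / (1 + 10^-1.71 + 10^-1.49)
   = 1 / (1 + 0.019498 + 0.032359) = 1/1.0519 = 0.9507

α₁ = 0.951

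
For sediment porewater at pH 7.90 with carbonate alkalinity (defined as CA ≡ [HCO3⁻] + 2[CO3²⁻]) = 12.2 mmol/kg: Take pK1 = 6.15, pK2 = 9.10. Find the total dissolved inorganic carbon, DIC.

DIC = 11.7 mmol/kg

CA = [HCO3⁻] + 2[CO3²⁻] = (α₁ + 2α₂)·DIC
At pH 7.90: [H⁺]/K1 = 10^-1.75 = 0.017783, K2/[H⁺] = 10^-1.20 = 0.063096
α₁ = 1/(1 + 0.017783 + 0.063096) = 1/1.0809 = 0.9252; α₂ = α₁·K2/[H⁺] = 0.05837
α₁ + 2α₂ = 1.0419
DIC = CA / (α₁ + 2α₂) = 12.2 / 1.0419 = 11.7 mmol/kg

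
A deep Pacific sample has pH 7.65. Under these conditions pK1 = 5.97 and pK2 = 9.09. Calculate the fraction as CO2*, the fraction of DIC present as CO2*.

α₀ = 1 / (1 + K1/[H⁺] + K1K2/[H⁺]²) = 1 / (1 + 10^+1.68 + 10^+0.24)
   = 1 / (1 + 47.863 + 1.7378) = 1/50.601 = 0.01976

α₀ = 0.0198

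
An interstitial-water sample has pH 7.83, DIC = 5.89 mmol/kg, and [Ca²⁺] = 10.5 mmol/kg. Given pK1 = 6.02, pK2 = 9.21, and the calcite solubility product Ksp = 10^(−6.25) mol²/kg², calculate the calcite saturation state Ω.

α₂ = 1 / (1 + [H⁺]/K2 + [H⁺]²/(K1K2)) = 1 / (1 + 10^+1.38 + 10^-0.43)
   = 1 / (1 + 23.988 + 0.37154) = 1/25.360 = 0.03943
[CO3²⁻] = α₂ × DIC = 0.03943 × 5.89 = 0.2323 mmol/kg
Ksp = 10^(−6.25) = 5.623×10^-7
Ω = [Ca²⁺][CO3²⁻]/Ksp = (10.5×10^-3)(2.323×10^-4) / 5.623×10^-7 = 4.34

Ω = 4.34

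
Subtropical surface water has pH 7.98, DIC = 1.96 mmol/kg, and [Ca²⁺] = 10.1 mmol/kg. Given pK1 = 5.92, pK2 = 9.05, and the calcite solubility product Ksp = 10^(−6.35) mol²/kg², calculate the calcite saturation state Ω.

α₂ = 1 / (1 + [H⁺]/K2 + [H⁺]²/(K1K2)) = 1 / (1 + 10^+1.07 + 10^-0.99)
   = 1 / (1 + 11.749 + 0.10233) = 1/12.851 = 0.07781
[CO3²⁻] = α₂ × DIC = 0.07781 × 1.96 = 0.1525 mmol/kg
Ksp = 10^(−6.35) = 4.467×10^-7
Ω = [Ca²⁺][CO3²⁻]/Ksp = (10.1×10^-3)(1.525×10^-4) / 4.467×10^-7 = 3.45

Ω = 3.45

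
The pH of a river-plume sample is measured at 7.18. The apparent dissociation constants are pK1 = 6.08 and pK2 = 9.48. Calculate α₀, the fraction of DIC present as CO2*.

α₀ = 1 / (1 + K1/[H⁺] + K1K2/[H⁺]²) = 1 / (1 + 10^+1.10 + 10^-1.20)
   = 1 / (1 + 12.589 + 0.063096) = 1/13.652 = 0.07325

α₀ = 0.0732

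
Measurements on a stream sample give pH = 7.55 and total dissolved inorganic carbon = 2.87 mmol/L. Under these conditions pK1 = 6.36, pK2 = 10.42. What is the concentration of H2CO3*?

α₀ = 1 / (1 + K1/[H⁺] + K1K2/[H⁺]²) = 1 / (1 + 10^+1.19 + 10^-1.68)
   = 1 / (1 + 15.488 + 0.020893) = 1/16.509 = 0.06057
[CO2*] = α₀ × DIC = 0.06057 × 2.87 = 0.174 mmol/L

[CO2*] = 0.174 mmol/L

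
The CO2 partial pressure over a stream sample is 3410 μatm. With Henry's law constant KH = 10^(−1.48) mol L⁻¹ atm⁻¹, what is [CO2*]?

KH = 10^(−1.48) = 3.311×10^-2 mol L⁻¹ atm⁻¹
[CO2*] = KH · pCO2 = 3.311×10^-2 × 3410×10^-6 atm = 1.13×10^-4 mol/L

[CO2*] = 113 μmol/L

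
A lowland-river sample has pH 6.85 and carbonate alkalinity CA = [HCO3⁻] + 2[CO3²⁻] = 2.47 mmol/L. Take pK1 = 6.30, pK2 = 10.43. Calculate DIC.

DIC = 3.17 mmol/L

CA = [HCO3⁻] + 2[CO3²⁻] = (α₁ + 2α₂)·DIC
At pH 6.85: [H⁺]/K1 = 10^-0.55 = 0.28184, K2/[H⁺] = 10^-3.58 = 0.00026303
α₁ = 1/(1 + 0.28184 + 0.00026303) = 1/1.2821 = 0.7800; α₂ = α₁·K2/[H⁺] = 0.0002052
α₁ + 2α₂ = 0.7804
DIC = CA / (α₁ + 2α₂) = 2.47 / 0.7804 = 3.17 mmol/L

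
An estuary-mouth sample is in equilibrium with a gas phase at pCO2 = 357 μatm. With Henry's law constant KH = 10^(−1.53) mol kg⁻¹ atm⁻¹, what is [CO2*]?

[CO2*] = 10.5 μmol/kg

KH = 10^(−1.53) = 2.951×10^-2 mol kg⁻¹ atm⁻¹
[CO2*] = KH · pCO2 = 2.951×10^-2 × 357×10^-6 atm = 1.05×10^-5 mol/kg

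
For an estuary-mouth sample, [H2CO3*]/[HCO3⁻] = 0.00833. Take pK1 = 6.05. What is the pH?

From K1 = [H⁺][HCO3⁻]/[H2CO3*]:  pH = pK1 − log₁₀([H2CO3*]/[HCO3⁻])
log₁₀(0.00833) = -2.079
pH = 6.05 − (-2.079) = 8.13

pH = 8.13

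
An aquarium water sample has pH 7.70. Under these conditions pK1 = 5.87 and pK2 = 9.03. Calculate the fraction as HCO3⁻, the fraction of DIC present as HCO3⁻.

α₁ = 0.942

α₁ = 1 / (1 + [H⁺]/K1 + K2/[H⁺]) = 1 / (1 + 10^-1.83 + 10^-1.33)
   = 1 / (1 + 0.014791 + 0.046774) = 1/1.0616 = 0.9420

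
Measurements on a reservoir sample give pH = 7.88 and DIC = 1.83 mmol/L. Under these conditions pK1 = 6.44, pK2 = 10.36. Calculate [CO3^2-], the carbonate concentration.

[CO3²⁻] = 5.83 μmol/L

α₂ = 1 / (1 + [H⁺]/K2 + [H⁺]²/(K1K2)) = 1 / (1 + 10^+2.48 + 10^+1.04)
   = 1 / (1 + 302.00 + 10.965) = 1/313.96 = 0.003185
[CO3²⁻] = α₂ × DIC = 0.003185 × 1.83 = 0.00583 mmol/L = 5.83 μmol/L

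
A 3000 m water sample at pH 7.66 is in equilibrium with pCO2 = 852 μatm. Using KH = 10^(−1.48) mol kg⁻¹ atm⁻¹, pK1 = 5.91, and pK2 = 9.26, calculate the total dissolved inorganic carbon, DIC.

DIC = 1.65 mmol/kg

[CO2*] = KH · pCO2 = 10^(−1.48) × 852×10^-6 = 2.821×10^-5 mol/kg
α₀ = 1/(1 + K1/[H⁺] + K1K2/[H⁺]²) = 1/(1 + 10^+1.75 + 10^+0.15) = 0.01705
DIC = [CO2*]/α₀ = 2.821×10^-5 / 0.01705 = 1.65 mmol/kg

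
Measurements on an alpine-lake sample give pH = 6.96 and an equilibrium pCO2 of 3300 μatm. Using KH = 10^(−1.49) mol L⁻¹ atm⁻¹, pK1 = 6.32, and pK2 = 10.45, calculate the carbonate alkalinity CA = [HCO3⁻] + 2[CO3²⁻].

CA = 0.466 mmol/L

[CO2*] = KH · pCO2 = 10^(−1.49) × 3300×10^-6 = 1.068×10^-4 mol/L
α₀ = 1/(1 + K1/[H⁺] + K1K2/[H⁺]²) = 1/(1 + 10^+0.64 + 10^-2.85) = 0.1863
DIC = [CO2*]/α₀ = 1.068×10^-4 / 0.1863 = 0.5731 mmol/L
CA = (α₁ + 2α₂)·DIC = (0.8134 + 2×0.0002632) × 0.5731 = 0.466 mmol/L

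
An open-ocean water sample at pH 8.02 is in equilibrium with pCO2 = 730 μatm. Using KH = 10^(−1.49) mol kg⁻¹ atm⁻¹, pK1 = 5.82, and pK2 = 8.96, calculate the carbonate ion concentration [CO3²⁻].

[CO3²⁻] = 0.430 mmol/kg

[CO2*] = KH · pCO2 = 10^(−1.49) × 730×10^-6 = 2.362×10^-5 mol/kg
α₀ = 1/(1 + K1/[H⁺] + K1K2/[H⁺]²) = 1/(1 + 10^+2.20 + 10^+1.26) = 0.005628
DIC = [CO2*]/α₀ = 2.362×10^-5 / 0.005628 = 4.197 mmol/kg
[CO3²⁻] = α₂·DIC; α₂ = 0.1024, so [CO3²⁻] = 0.1024 × 4.197 = 0.430 mmol/kg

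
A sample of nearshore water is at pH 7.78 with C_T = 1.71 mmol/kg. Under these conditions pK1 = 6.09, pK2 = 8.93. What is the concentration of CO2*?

[CO2*] = 0.0320 mmol/kg

α₀ = 1 / (1 + K1/[H⁺] + K1K2/[H⁺]²) = 1 / (1 + 10^+1.69 + 10^+0.54)
   = 1 / (1 + 48.978 + 3.4674) = 1/53.445 = 0.01871
[CO2*] = α₀ × DIC = 0.01871 × 1.71 = 0.0320 mmol/kg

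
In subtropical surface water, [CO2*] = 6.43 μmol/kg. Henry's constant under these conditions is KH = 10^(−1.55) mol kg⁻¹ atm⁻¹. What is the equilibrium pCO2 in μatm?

pCO2 = 228 μatm

KH = 10^(−1.55) = 2.818×10^-2 mol kg⁻¹ atm⁻¹
pCO2 = [CO2*]/KH = 6.43×10^-6 / 2.818×10^-2 = 2.28×10^-4 atm = 228 μatm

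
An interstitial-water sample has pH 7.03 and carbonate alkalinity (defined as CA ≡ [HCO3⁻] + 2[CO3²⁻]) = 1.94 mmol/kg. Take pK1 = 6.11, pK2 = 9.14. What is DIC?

CA = [HCO3⁻] + 2[CO3²⁻] = (α₁ + 2α₂)·DIC
At pH 7.03: [H⁺]/K1 = 10^-0.92 = 0.12023, K2/[H⁺] = 10^-2.11 = 0.0077625
α₁ = 1/(1 + 0.12023 + 0.0077625) = 1/1.1280 = 0.8865; α₂ = α₁·K2/[H⁺] = 0.006882
α₁ + 2α₂ = 0.9003
DIC = CA / (α₁ + 2α₂) = 1.94 / 0.9003 = 2.15 mmol/kg

DIC = 2.15 mmol/kg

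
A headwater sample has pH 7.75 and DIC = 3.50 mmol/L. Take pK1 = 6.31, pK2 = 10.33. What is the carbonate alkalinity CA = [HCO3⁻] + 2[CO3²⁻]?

CA = [HCO3⁻] + 2[CO3²⁻] = (α₁ + 2α₂)·DIC
At pH 7.75: [H⁺]/K1 = 10^-1.44 = 0.036308, K2/[H⁺] = 10^-2.58 = 0.0026303
α₁ = 1/(1 + 0.036308 + 0.0026303) = 1/1.0389 = 0.9625; α₂ = α₁·K2/[H⁺] = 0.002532
α₁ + 2α₂ = 0.9676
CA = 0.9676 × 3.50 = 3.39 mmol/L

CA = 3.39 mmol/L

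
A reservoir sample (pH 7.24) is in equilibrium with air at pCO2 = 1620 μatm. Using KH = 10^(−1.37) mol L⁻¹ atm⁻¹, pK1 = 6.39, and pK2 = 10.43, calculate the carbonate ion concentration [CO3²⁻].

[CO3²⁻] = 0.316 μmol/L

[CO2*] = KH · pCO2 = 10^(−1.37) × 1620×10^-6 = 6.911×10^-5 mol/L
α₀ = 1/(1 + K1/[H⁺] + K1K2/[H⁺]²) = 1/(1 + 10^+0.85 + 10^-2.34) = 0.1237
DIC = [CO2*]/α₀ = 6.911×10^-5 / 0.1237 = 0.5587 mmol/L
[CO3²⁻] = α₂·DIC; α₂ = 0.0005654, so [CO3²⁻] = 0.0005654 × 0.5587 = 0.000316 mmol/L = 0.316 μmol/L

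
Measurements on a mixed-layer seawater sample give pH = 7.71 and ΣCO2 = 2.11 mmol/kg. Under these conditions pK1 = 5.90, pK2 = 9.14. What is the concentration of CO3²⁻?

α₂ = 1 / (1 + [H⁺]/K2 + [H⁺]²/(K1K2)) = 1 / (1 + 10^+1.43 + 10^-0.38)
   = 1 / (1 + 26.915 + 0.41687) = 1/28.332 = 0.03530
[CO3²⁻] = α₂ × DIC = 0.03530 × 2.11 = 0.0745 mmol/kg

[CO3²⁻] = 0.0745 mmol/kg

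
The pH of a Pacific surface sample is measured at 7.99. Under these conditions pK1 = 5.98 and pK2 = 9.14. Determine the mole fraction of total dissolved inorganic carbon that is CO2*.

α₀ = 0.00904

α₀ = 1 / (1 + K1/[H⁺] + K1K2/[H⁺]²) = 1 / (1 + 10^+2.01 + 10^+0.86)
   = 1 / (1 + 102.33 + 7.2444) = 1/110.57 = 0.009044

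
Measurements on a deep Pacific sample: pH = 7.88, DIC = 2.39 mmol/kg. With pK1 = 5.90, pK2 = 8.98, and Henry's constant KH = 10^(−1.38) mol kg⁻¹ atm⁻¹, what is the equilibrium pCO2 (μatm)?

α₀ = 1 / (1 + K1/[H⁺] + K1K2/[H⁺]²) = 1 / (1 + 10^+1.98 + 10^+0.88)
   = 1 / (1 + 95.499 + 7.5858) = 1/104.09 = 0.009608
[CO2*] = α₀ × DIC = 0.009608 × 2.39 = 0.02296 mmol/kg
pCO2 = [CO2*]/KH = 2.296×10^-5 / 4.169×10^-2 = 551 μatm

pCO2 = 551 μatm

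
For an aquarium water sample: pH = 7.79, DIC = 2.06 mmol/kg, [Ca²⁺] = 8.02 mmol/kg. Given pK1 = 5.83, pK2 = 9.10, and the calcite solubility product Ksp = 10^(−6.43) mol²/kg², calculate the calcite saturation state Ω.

α₂ = 1 / (1 + [H⁺]/K2 + [H⁺]²/(K1K2)) = 1 / (1 + 10^+1.31 + 10^-0.65)
   = 1 / (1 + 20.417 + 0.22387) = 1/21.641 = 0.04621
[CO3²⁻] = α₂ × DIC = 0.04621 × 2.06 = 0.09519 mmol/kg
Ksp = 10^(−6.43) = 3.715×10^-7
Ω = [Ca²⁺][CO3²⁻]/Ksp = (8.02×10^-3)(9.519×10^-5) / 3.715×10^-7 = 2.05

Ω = 2.05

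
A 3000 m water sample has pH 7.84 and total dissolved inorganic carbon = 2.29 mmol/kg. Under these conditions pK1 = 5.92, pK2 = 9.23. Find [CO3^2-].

[CO3²⁻] = 0.0886 mmol/kg

α₂ = 1 / (1 + [H⁺]/K2 + [H⁺]²/(K1K2)) = 1 / (1 + 10^+1.39 + 10^-0.53)
   = 1 / (1 + 24.547 + 0.29512) = 1/25.842 = 0.03870
[CO3²⁻] = α₂ × DIC = 0.03870 × 2.29 = 0.0886 mmol/kg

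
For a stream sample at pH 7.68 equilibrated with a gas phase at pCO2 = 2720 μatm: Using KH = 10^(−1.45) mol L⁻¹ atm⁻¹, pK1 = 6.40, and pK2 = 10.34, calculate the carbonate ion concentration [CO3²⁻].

[CO3²⁻] = 4.02 μmol/L

[CO2*] = KH · pCO2 = 10^(−1.45) × 2720×10^-6 = 9.651×10^-5 mol/L
α₀ = 1/(1 + K1/[H⁺] + K1K2/[H⁺]²) = 1/(1 + 10^+1.28 + 10^-1.38) = 0.04976
DIC = [CO2*]/α₀ = 9.651×10^-5 / 0.04976 = 1.939 mmol/L
[CO3²⁻] = α₂·DIC; α₂ = 0.002074, so [CO3²⁻] = 0.002074 × 1.939 = 0.00402 mmol/L = 4.02 μmol/L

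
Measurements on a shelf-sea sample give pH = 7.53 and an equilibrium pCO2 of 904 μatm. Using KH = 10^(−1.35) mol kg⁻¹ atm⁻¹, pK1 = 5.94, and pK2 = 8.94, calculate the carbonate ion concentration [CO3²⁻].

[CO2*] = KH · pCO2 = 10^(−1.35) × 904×10^-6 = 4.038×10^-5 mol/kg
α₀ = 1/(1 + K1/[H⁺] + K1K2/[H⁺]²) = 1/(1 + 10^+1.59 + 10^+0.18) = 0.02414
DIC = [CO2*]/α₀ = 4.038×10^-5 / 0.02414 = 1.672 mmol/kg
[CO3²⁻] = α₂·DIC; α₂ = 0.03654, so [CO3²⁻] = 0.03654 × 1.672 = 0.0611 mmol/kg

[CO3²⁻] = 0.0611 mmol/kg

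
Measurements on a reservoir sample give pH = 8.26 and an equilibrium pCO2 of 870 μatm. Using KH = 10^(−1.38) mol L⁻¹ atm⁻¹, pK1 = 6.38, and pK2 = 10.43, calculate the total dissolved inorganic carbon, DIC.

[CO2*] = KH · pCO2 = 10^(−1.38) × 870×10^-6 = 3.627×10^-5 mol/L
α₀ = 1/(1 + K1/[H⁺] + K1K2/[H⁺]²) = 1/(1 + 10^+1.88 + 10^-0.29) = 0.01292
DIC = [CO2*]/α₀ = 3.627×10^-5 / 0.01292 = 2.81 mmol/L

DIC = 2.81 mmol/L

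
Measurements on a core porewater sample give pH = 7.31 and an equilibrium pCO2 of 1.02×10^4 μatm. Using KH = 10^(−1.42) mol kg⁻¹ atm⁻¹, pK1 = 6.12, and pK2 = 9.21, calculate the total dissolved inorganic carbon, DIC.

DIC = 6.47 mmol/kg

[CO2*] = KH · pCO2 = 10^(−1.42) × 1.02×10^4×10^-6 = 3.878×10^-4 mol/kg
α₀ = 1/(1 + K1/[H⁺] + K1K2/[H⁺]²) = 1/(1 + 10^+1.19 + 10^-0.71) = 0.05994
DIC = [CO2*]/α₀ = 3.878×10^-4 / 0.05994 = 6.47 mmol/kg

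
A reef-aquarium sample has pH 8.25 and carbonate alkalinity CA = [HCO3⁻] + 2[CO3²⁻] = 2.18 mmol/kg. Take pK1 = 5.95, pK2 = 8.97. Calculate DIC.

DIC = 1.89 mmol/kg

CA = [HCO3⁻] + 2[CO3²⁻] = (α₁ + 2α₂)·DIC
At pH 8.25: [H⁺]/K1 = 10^-2.30 = 0.0050119, K2/[H⁺] = 10^-0.72 = 0.19055
α₁ = 1/(1 + 0.0050119 + 0.19055) = 1/1.1956 = 0.8364; α₂ = α₁·K2/[H⁺] = 0.1594
α₁ + 2α₂ = 1.1552
DIC = CA / (α₁ + 2α₂) = 2.18 / 1.1552 = 1.89 mmol/kg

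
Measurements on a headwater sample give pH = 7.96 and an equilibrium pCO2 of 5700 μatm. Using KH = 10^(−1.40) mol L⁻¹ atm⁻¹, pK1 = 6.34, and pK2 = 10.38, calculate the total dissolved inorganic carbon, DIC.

DIC = 9.72 mmol/L

[CO2*] = KH · pCO2 = 10^(−1.40) × 5700×10^-6 = 2.269×10^-4 mol/L
α₀ = 1/(1 + K1/[H⁺] + K1K2/[H⁺]²) = 1/(1 + 10^+1.62 + 10^-0.80) = 0.02334
DIC = [CO2*]/α₀ = 2.269×10^-4 / 0.02334 = 9.72 mmol/L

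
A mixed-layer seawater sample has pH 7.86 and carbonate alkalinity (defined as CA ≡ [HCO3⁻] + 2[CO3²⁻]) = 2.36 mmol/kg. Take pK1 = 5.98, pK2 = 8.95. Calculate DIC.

CA = [HCO3⁻] + 2[CO3²⁻] = (α₁ + 2α₂)·DIC
At pH 7.86: [H⁺]/K1 = 10^-1.88 = 0.013183, K2/[H⁺] = 10^-1.09 = 0.081283
α₁ = 1/(1 + 0.013183 + 0.081283) = 1/1.0945 = 0.9137; α₂ = α₁·K2/[H⁺] = 0.07427
α₁ + 2α₂ = 1.0622
DIC = CA / (α₁ + 2α₂) = 2.36 / 1.0622 = 2.22 mmol/kg

DIC = 2.22 mmol/kg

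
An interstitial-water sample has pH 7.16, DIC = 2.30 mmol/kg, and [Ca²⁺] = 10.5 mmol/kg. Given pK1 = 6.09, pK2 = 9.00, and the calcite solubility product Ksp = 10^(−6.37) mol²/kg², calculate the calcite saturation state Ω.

α₂ = 1 / (1 + [H⁺]/K2 + [H⁺]²/(K1K2)) = 1 / (1 + 10^+1.84 + 10^+0.77)
   = 1 / (1 + 69.183 + 5.8884) = 1/76.072 = 0.01315
[CO3²⁻] = α₂ × DIC = 0.01315 × 2.30 = 0.03023 mmol/kg
Ksp = 10^(−6.37) = 4.266×10^-7
Ω = [Ca²⁺][CO3²⁻]/Ksp = (10.5×10^-3)(3.023×10^-5) / 4.266×10^-7 = 0.744

Ω = 0.744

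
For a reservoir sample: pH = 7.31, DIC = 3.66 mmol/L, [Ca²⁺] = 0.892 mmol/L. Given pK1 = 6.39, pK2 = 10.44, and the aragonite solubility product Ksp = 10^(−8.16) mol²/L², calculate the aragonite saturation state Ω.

α₂ = 1 / (1 + [H⁺]/K2 + [H⁺]²/(K1K2)) = 1 / (1 + 10^+3.13 + 10^+2.21)
   = 1 / (1 + 1349.0 + 162.18) = 1/1512.1 = 0.0006613
[CO3²⁻] = α₂ × DIC = 0.0006613 × 3.66 = 0.002420 mmol/L = 2.420 μmol/L
Ksp = 10^(−8.16) = 6.918×10^-9
Ω = [Ca²⁺][CO3²⁻]/Ksp = (0.892×10^-3)(2.420×10^-6) / 6.918×10^-9 = 0.312

Ω = 0.312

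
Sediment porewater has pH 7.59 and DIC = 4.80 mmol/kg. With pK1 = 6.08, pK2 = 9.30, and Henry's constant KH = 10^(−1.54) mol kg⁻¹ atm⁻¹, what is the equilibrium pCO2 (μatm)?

α₀ = 1 / (1 + K1/[H⁺] + K1K2/[H⁺]²) = 1 / (1 + 10^+1.51 + 10^-0.20)
   = 1 / (1 + 32.359 + 0.63096) = 1/33.990 = 0.02942
[CO2*] = α₀ × DIC = 0.02942 × 4.80 = 0.1412 mmol/kg
pCO2 = [CO2*]/KH = 1.412×10^-4 / 2.884×10^-2 = 4900 μatm

pCO2 = 4900 μatm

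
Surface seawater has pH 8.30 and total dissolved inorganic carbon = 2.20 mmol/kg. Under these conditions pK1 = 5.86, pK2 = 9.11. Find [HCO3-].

[HCO3⁻] = 1.90 mmol/kg

α₁ = 1 / (1 + [H⁺]/K1 + K2/[H⁺]) = 1 / (1 + 10^-2.44 + 10^-0.81)
   = 1 / (1 + 0.0036308 + 0.15488) = 1/1.1585 = 0.8632
[HCO3⁻] = α₁ × DIC = 0.8632 × 2.20 = 1.90 mmol/kg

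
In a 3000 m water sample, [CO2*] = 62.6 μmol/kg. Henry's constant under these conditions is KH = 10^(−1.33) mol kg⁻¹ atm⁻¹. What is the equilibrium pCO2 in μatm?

KH = 10^(−1.33) = 4.677×10^-2 mol kg⁻¹ atm⁻¹
pCO2 = [CO2*]/KH = 62.6×10^-6 / 4.677×10^-2 = 1.34×10^-3 atm = 1340 μatm

pCO2 = 1340 μatm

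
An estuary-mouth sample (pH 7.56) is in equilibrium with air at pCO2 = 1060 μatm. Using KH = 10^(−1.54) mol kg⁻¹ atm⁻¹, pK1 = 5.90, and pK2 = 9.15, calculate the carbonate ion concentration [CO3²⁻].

[CO2*] = KH · pCO2 = 10^(−1.54) × 1060×10^-6 = 3.057×10^-5 mol/kg
α₀ = 1/(1 + K1/[H⁺] + K1K2/[H⁺]²) = 1/(1 + 10^+1.66 + 10^+0.07) = 0.02088
DIC = [CO2*]/α₀ = 3.057×10^-5 / 0.02088 = 1.464 mmol/kg
[CO3²⁻] = α₂·DIC; α₂ = 0.02454, so [CO3²⁻] = 0.02454 × 1.464 = 0.0359 mmol/kg

[CO3²⁻] = 0.0359 mmol/kg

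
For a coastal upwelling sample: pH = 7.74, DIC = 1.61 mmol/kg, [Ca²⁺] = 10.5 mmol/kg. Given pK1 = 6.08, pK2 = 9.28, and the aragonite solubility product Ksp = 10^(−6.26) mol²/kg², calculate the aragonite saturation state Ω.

α₂ = 1 / (1 + [H⁺]/K2 + [H⁺]²/(K1K2)) = 1 / (1 + 10^+1.54 + 10^-0.12)
   = 1 / (1 + 34.674 + 0.75858) = 1/36.432 = 0.02745
[CO3²⁻] = α₂ × DIC = 0.02745 × 1.61 = 0.04419 mmol/kg
Ksp = 10^(−6.26) = 5.495×10^-7
Ω = [Ca²⁺][CO3²⁻]/Ksp = (10.5×10^-3)(4.419×10^-5) / 5.495×10^-7 = 0.844

Ω = 0.844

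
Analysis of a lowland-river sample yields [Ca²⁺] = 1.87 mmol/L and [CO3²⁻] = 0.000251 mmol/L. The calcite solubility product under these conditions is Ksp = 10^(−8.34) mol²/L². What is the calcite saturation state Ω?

Ω = 0.103

Ksp = 10^(−8.34) = 4.571×10^-9
Ω = [Ca²⁺][CO3²⁻]/Ksp = (1.87×10^-3)(0.000251×10^-3) / 4.571×10^-9 = 0.103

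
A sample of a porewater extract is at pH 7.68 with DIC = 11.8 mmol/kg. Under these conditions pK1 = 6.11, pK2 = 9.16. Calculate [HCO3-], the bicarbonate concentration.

[HCO3⁻] = 11.1 mmol/kg

α₁ = 1 / (1 + [H⁺]/K1 + K2/[H⁺]) = 1 / (1 + 10^-1.57 + 10^-1.48)
   = 1 / (1 + 0.026915 + 0.033113) = 1/1.0600 = 0.9434
[HCO3⁻] = α₁ × DIC = 0.9434 × 11.8 = 11.1 mmol/kg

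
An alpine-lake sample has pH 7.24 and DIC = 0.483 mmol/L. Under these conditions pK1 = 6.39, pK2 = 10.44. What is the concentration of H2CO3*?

α₀ = 1 / (1 + K1/[H⁺] + K1K2/[H⁺]²) = 1 / (1 + 10^+0.85 + 10^-2.35)
   = 1 / (1 + 7.0795 + 0.0044668) = 1/8.0839 = 0.1237
[CO2*] = α₀ × DIC = 0.1237 × 0.483 = 0.0597 mmol/L

[CO2*] = 0.0597 mmol/L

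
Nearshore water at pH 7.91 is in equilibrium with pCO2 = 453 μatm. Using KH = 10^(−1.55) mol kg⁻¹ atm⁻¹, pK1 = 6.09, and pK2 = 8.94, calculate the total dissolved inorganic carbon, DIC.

[CO2*] = KH · pCO2 = 10^(−1.55) × 453×10^-6 = 1.277×10^-5 mol/kg
α₀ = 1/(1 + K1/[H⁺] + K1K2/[H⁺]²) = 1/(1 + 10^+1.82 + 10^+0.79) = 0.01365
DIC = [CO2*]/α₀ = 1.277×10^-5 / 0.01365 = 0.935 mmol/kg

DIC = 0.935 mmol/kg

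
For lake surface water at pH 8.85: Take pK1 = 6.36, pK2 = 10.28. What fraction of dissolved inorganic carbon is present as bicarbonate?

α₁ = 1 / (1 + [H⁺]/K1 + K2/[H⁺]) = 1 / (1 + 10^-2.49 + 10^-1.43)
   = 1 / (1 + 0.0032359 + 0.037154) = 1/1.0404 = 0.9612

α₁ = 0.961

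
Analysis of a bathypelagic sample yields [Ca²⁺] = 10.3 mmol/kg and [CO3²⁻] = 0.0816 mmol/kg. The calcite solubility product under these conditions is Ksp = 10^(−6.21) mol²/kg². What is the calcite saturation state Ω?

Ω = 1.36

Ksp = 10^(−6.21) = 6.166×10^-7
Ω = [Ca²⁺][CO3²⁻]/Ksp = (10.3×10^-3)(0.0816×10^-3) / 6.166×10^-7 = 1.36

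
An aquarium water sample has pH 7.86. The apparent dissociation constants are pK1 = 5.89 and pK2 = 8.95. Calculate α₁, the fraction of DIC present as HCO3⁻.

α₁ = 1 / (1 + [H⁺]/K1 + K2/[H⁺]) = 1 / (1 + 10^-1.97 + 10^-1.09)
   = 1 / (1 + 0.010715 + 0.081283) = 1/1.0920 = 0.9158

α₁ = 0.916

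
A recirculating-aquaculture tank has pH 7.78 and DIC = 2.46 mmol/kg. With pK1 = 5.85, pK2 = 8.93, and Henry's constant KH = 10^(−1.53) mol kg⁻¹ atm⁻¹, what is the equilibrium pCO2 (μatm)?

pCO2 = 905 μatm

α₀ = 1 / (1 + K1/[H⁺] + K1K2/[H⁺]²) = 1 / (1 + 10^+1.93 + 10^+0.78)
   = 1 / (1 + 85.114 + 6.0256) = 1/92.139 = 0.01085
[CO2*] = α₀ × DIC = 0.01085 × 2.46 = 0.02670 mmol/kg
pCO2 = [CO2*]/KH = 2.670×10^-5 / 2.951×10^-2 = 905 μatm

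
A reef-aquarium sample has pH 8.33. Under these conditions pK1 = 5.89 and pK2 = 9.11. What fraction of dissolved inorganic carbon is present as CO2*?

α₀ = 0.00310

α₀ = 1 / (1 + K1/[H⁺] + K1K2/[H⁺]²) = 1 / (1 + 10^+2.44 + 10^+1.66)
   = 1 / (1 + 275.42 + 45.709) = 1/322.13 = 0.003104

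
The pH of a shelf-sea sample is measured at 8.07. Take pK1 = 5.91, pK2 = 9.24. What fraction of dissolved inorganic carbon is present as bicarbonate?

α₁ = 0.931

α₁ = 1 / (1 + [H⁺]/K1 + K2/[H⁺]) = 1 / (1 + 10^-2.16 + 10^-1.17)
   = 1 / (1 + 0.0069183 + 0.067608) = 1/1.0745 = 0.9306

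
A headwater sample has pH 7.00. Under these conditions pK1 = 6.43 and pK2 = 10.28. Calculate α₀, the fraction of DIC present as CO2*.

α₀ = 0.212

α₀ = 1 / (1 + K1/[H⁺] + K1K2/[H⁺]²) = 1 / (1 + 10^+0.57 + 10^-2.71)
   = 1 / (1 + 3.7154 + 0.0019498) = 1/4.7173 = 0.2120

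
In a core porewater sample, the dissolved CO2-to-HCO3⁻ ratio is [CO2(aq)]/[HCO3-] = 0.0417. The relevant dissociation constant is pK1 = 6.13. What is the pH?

From K1 = [H⁺][HCO3-]/[CO2(aq)]:  pH = pK1 − log₁₀([CO2(aq)]/[HCO3-])
log₁₀(0.0417) = -1.380
pH = 6.13 − (-1.380) = 7.51

pH = 7.51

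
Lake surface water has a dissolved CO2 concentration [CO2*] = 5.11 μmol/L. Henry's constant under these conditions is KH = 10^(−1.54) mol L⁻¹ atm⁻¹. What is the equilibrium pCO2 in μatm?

pCO2 = 177 μatm

KH = 10^(−1.54) = 2.884×10^-2 mol L⁻¹ atm⁻¹
pCO2 = [CO2*]/KH = 5.11×10^-6 / 2.884×10^-2 = 1.77×10^-4 atm = 177 μatm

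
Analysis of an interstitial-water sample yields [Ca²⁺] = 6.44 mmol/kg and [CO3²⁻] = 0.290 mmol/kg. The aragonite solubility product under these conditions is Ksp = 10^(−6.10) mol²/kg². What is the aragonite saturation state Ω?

Ksp = 10^(−6.10) = 7.943×10^-7
Ω = [Ca²⁺][CO3²⁻]/Ksp = (6.44×10^-3)(0.290×10^-3) / 7.943×10^-7 = 2.35

Ω = 2.35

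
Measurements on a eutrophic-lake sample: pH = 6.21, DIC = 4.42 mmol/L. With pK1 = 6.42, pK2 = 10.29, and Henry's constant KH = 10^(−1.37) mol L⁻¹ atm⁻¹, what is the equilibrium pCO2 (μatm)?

α₀ = 1 / (1 + K1/[H⁺] + K1K2/[H⁺]²) = 1 / (1 + 10^-0.21 + 10^-4.29)
   = 1 / (1 + 0.61660 + 5.1286×10^-5) = 1/1.6166 = 0.6186
[CO2*] = α₀ × DIC = 0.6186 × 4.42 = 2.734 mmol/L
pCO2 = [CO2*]/KH = 2.734×10^-3 / 4.266×10^-2 = 6.41×10^4 μatm

pCO2 = 6.41×10^4 μatm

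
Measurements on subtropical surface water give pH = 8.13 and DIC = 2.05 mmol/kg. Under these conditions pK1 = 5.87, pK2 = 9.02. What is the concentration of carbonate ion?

[CO3²⁻] = 0.233 mmol/kg

α₂ = 1 / (1 + [H⁺]/K2 + [H⁺]²/(K1K2)) = 1 / (1 + 10^+0.89 + 10^-1.37)
   = 1 / (1 + 7.7625 + 0.042658) = 1/8.8051 = 0.1136
[CO3²⁻] = α₂ × DIC = 0.1136 × 2.05 = 0.233 mmol/kg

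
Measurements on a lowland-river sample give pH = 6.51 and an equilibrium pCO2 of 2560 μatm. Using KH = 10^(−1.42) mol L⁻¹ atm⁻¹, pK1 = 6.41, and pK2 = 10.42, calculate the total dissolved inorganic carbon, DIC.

DIC = 0.220 mmol/L

[CO2*] = KH · pCO2 = 10^(−1.42) × 2560×10^-6 = 9.733×10^-5 mol/L
α₀ = 1/(1 + K1/[H⁺] + K1K2/[H⁺]²) = 1/(1 + 10^+0.10 + 10^-3.81) = 0.4427
DIC = [CO2*]/α₀ = 9.733×10^-5 / 0.4427 = 0.220 mmol/L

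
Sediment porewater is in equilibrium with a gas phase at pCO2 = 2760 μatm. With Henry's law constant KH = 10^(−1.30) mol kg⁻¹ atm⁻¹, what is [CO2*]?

KH = 10^(−1.30) = 5.012×10^-2 mol kg⁻¹ atm⁻¹
[CO2*] = KH · pCO2 = 5.012×10^-2 × 2760×10^-6 atm = 1.38×10^-4 mol/kg

[CO2*] = 138 μmol/kg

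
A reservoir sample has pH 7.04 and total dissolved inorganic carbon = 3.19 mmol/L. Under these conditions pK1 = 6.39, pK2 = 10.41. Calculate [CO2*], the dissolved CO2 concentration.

α₀ = 1 / (1 + K1/[H⁺] + K1K2/[H⁺]²) = 1 / (1 + 10^+0.65 + 10^-2.72)
   = 1 / (1 + 4.4668 + 0.0019055) = 1/5.4687 = 0.1829
[CO2*] = α₀ × DIC = 0.1829 × 3.19 = 0.583 mmol/L

[CO2*] = 0.583 mmol/L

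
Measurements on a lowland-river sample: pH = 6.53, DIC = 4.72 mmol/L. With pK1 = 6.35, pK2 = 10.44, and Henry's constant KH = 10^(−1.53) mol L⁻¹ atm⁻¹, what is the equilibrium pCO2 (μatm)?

α₀ = 1 / (1 + K1/[H⁺] + K1K2/[H⁺]²) = 1 / (1 + 10^+0.18 + 10^-3.73)
   = 1 / (1 + 1.5136 + 0.00018621) = 1/2.5137 = 0.3978
[CO2*] = α₀ × DIC = 0.3978 × 4.72 = 1.878 mmol/L
pCO2 = [CO2*]/KH = 1.878×10^-3 / 2.951×10^-2 = 6.36×10^4 μatm

pCO2 = 6.36×10^4 μatm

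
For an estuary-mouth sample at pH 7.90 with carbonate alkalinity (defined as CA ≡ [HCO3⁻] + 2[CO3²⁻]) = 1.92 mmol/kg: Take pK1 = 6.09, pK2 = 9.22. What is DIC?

DIC = 1.86 mmol/kg

CA = [HCO3⁻] + 2[CO3²⁻] = (α₁ + 2α₂)·DIC
At pH 7.90: [H⁺]/K1 = 10^-1.81 = 0.015488, K2/[H⁺] = 10^-1.32 = 0.047863
α₁ = 1/(1 + 0.015488 + 0.047863) = 1/1.0634 = 0.9404; α₂ = α₁·K2/[H⁺] = 0.04501
α₁ + 2α₂ = 1.0304
DIC = CA / (α₁ + 2α₂) = 1.92 / 1.0304 = 1.86 mmol/kg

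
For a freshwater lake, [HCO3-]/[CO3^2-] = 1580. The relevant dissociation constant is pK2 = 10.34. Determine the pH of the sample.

From K2 = [H⁺][CO3^2-]/[HCO3-]:  pH = pK2 − log₁₀([HCO3-]/[CO3^2-])
log₁₀(1580) = +3.199
pH = 10.34 − (+3.199) = 7.14

pH = 7.14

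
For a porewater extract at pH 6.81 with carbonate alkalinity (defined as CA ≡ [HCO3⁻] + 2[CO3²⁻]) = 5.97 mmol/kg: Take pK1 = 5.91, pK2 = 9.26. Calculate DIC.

CA = [HCO3⁻] + 2[CO3²⁻] = (α₁ + 2α₂)·DIC
At pH 6.81: [H⁺]/K1 = 10^-0.90 = 0.12589, K2/[H⁺] = 10^-2.45 = 0.0035481
α₁ = 1/(1 + 0.12589 + 0.0035481) = 1/1.1294 = 0.8854; α₂ = α₁·K2/[H⁺] = 0.003141
α₁ + 2α₂ = 0.8917
DIC = CA / (α₁ + 2α₂) = 5.97 / 0.8917 = 6.70 mmol/kg

DIC = 6.70 mmol/kg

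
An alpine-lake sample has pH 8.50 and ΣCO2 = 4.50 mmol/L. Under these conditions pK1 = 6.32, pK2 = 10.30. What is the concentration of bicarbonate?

[HCO3⁻] = 4.40 mmol/L

α₁ = 1 / (1 + [H⁺]/K1 + K2/[H⁺]) = 1 / (1 + 10^-2.18 + 10^-1.80)
   = 1 / (1 + 0.0066069 + 0.015849) = 1/1.0225 = 0.9780
[HCO3⁻] = α₁ × DIC = 0.9780 × 4.50 = 4.40 mmol/L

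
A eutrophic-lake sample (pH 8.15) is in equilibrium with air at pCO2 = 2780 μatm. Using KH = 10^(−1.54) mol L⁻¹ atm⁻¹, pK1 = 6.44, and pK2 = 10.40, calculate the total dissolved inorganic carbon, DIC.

[CO2*] = KH · pCO2 = 10^(−1.54) × 2780×10^-6 = 8.018×10^-5 mol/L
α₀ = 1/(1 + K1/[H⁺] + K1K2/[H⁺]²) = 1/(1 + 10^+1.71 + 10^-0.54) = 0.01902
DIC = [CO2*]/α₀ = 8.018×10^-5 / 0.01902 = 4.22 mmol/L

DIC = 4.22 mmol/L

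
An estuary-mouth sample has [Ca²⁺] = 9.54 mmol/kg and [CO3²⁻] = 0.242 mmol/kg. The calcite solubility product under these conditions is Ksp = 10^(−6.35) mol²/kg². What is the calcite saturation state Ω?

Ksp = 10^(−6.35) = 4.467×10^-7
Ω = [Ca²⁺][CO3²⁻]/Ksp = (9.54×10^-3)(0.242×10^-3) / 4.467×10^-7 = 5.17

Ω = 5.17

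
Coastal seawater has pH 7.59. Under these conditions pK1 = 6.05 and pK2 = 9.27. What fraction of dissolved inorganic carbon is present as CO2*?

α₀ = 1 / (1 + K1/[H⁺] + K1K2/[H⁺]²) = 1 / (1 + 10^+1.54 + 10^-0.14)
   = 1 / (1 + 34.674 + 0.72444) = 1/36.398 = 0.02747

α₀ = 0.0275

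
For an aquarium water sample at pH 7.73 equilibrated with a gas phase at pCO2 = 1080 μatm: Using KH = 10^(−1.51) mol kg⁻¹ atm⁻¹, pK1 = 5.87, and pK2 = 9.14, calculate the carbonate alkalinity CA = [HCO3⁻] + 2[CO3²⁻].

CA = 2.61 mmol/kg

[CO2*] = KH · pCO2 = 10^(−1.51) × 1080×10^-6 = 3.338×10^-5 mol/kg
α₀ = 1/(1 + K1/[H⁺] + K1K2/[H⁺]²) = 1/(1 + 10^+1.86 + 10^+0.45) = 0.01311
DIC = [CO2*]/α₀ = 3.338×10^-5 / 0.01311 = 2.545 mmol/kg
CA = (α₁ + 2α₂)·DIC = (0.9499 + 2×0.03696) × 2.545 = 2.61 mmol/kg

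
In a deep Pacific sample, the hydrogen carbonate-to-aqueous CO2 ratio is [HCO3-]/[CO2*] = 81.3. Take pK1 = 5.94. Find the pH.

pH = 7.85

From K1 = [H⁺][HCO3-]/[CO2*]:  pH = pK1 + log₁₀([HCO3-]/[CO2*])
log₁₀(81.3) = +1.910
pH = 5.94 + (+1.910) = 7.85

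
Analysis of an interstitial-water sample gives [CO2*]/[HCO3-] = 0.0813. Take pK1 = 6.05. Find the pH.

pH = 7.14

From K1 = [H⁺][HCO3-]/[CO2*]:  pH = pK1 − log₁₀([CO2*]/[HCO3-])
log₁₀(0.0813) = -1.090
pH = 6.05 − (-1.090) = 7.14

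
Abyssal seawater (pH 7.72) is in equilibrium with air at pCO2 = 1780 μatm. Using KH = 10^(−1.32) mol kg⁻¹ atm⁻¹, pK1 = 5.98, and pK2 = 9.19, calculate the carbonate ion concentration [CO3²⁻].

[CO3²⁻] = 0.159 mmol/kg

[CO2*] = KH · pCO2 = 10^(−1.32) × 1780×10^-6 = 8.520×10^-5 mol/kg
α₀ = 1/(1 + K1/[H⁺] + K1K2/[H⁺]²) = 1/(1 + 10^+1.74 + 10^+0.27) = 0.01730
DIC = [CO2*]/α₀ = 8.520×10^-5 / 0.01730 = 4.926 mmol/kg
[CO3²⁻] = α₂·DIC; α₂ = 0.03221, so [CO3²⁻] = 0.03221 × 4.926 = 0.159 mmol/kg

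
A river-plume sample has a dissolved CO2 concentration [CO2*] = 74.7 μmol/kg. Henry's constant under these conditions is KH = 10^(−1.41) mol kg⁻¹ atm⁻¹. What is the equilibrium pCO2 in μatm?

pCO2 = 1920 μatm

KH = 10^(−1.41) = 3.890×10^-2 mol kg⁻¹ atm⁻¹
pCO2 = [CO2*]/KH = 74.7×10^-6 / 3.890×10^-2 = 1.92×10^-3 atm = 1920 μatm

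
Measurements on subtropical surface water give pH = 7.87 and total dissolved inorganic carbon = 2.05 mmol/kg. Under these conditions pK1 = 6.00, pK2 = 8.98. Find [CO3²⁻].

α₂ = 1 / (1 + [H⁺]/K2 + [H⁺]²/(K1K2)) = 1 / (1 + 10^+1.11 + 10^-0.76)
   = 1 / (1 + 12.882 + 0.17378) = 1/14.056 = 0.07114
[CO3²⁻] = α₂ × DIC = 0.07114 × 2.05 = 0.146 mmol/kg

[CO3²⁻] = 0.146 mmol/kg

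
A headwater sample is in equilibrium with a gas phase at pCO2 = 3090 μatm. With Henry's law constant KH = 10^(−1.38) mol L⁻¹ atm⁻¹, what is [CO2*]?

[CO2*] = 129 μmol/L

KH = 10^(−1.38) = 4.169×10^-2 mol L⁻¹ atm⁻¹
[CO2*] = KH · pCO2 = 4.169×10^-2 × 3090×10^-6 atm = 1.29×10^-4 mol/L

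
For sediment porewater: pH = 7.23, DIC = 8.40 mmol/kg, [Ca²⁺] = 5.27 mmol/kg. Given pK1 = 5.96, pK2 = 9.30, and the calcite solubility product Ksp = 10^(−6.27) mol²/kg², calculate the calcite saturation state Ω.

α₂ = 1 / (1 + [H⁺]/K2 + [H⁺]²/(K1K2)) = 1 / (1 + 10^+2.07 + 10^+0.80)
   = 1 / (1 + 117.49 + 6.3096) = 1/124.80 = 0.008013
[CO3²⁻] = α₂ × DIC = 0.008013 × 8.40 = 0.06731 mmol/kg
Ksp = 10^(−6.27) = 5.370×10^-7
Ω = [Ca²⁺][CO3²⁻]/Ksp = (5.27×10^-3)(6.731×10^-5) / 5.370×10^-7 = 0.661

Ω = 0.661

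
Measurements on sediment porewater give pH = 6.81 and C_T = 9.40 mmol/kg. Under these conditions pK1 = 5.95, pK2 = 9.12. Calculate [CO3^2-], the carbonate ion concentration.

α₂ = 1 / (1 + [H⁺]/K2 + [H⁺]²/(K1K2)) = 1 / (1 + 10^+2.31 + 10^+1.45)
   = 1 / (1 + 204.17 + 28.184) = 1/233.36 = 0.004285
[CO3²⁻] = α₂ × DIC = 0.004285 × 9.40 = 0.0403 mmol/kg

[CO3²⁻] = 0.0403 mmol/kg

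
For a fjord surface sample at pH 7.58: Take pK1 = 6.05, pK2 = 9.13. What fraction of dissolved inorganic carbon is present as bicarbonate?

α₁ = 0.945

α₁ = 1 / (1 + [H⁺]/K1 + K2/[H⁺]) = 1 / (1 + 10^-1.53 + 10^-1.55)
   = 1 / (1 + 0.029512 + 0.028184) = 1/1.0577 = 0.9455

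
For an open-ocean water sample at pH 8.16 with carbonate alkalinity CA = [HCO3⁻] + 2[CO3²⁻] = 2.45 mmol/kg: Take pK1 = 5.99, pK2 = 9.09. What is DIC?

DIC = 2.23 mmol/kg

CA = [HCO3⁻] + 2[CO3²⁻] = (α₁ + 2α₂)·DIC
At pH 8.16: [H⁺]/K1 = 10^-2.17 = 0.0067608, K2/[H⁺] = 10^-0.93 = 0.11749
α₁ = 1/(1 + 0.0067608 + 0.11749) = 1/1.1243 = 0.8895; α₂ = α₁·K2/[H⁺] = 0.1045
α₁ + 2α₂ = 1.0985
DIC = CA / (α₁ + 2α₂) = 2.45 / 1.0985 = 2.23 mmol/kg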